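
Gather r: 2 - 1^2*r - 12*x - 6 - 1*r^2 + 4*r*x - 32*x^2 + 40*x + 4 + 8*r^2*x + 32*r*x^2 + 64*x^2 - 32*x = r^2*(8*x - 1) + r*(32*x^2 + 4*x - 1) + 32*x^2 - 4*x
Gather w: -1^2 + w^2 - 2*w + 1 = w^2 - 2*w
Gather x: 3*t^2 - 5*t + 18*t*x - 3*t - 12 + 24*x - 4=3*t^2 - 8*t + x*(18*t + 24) - 16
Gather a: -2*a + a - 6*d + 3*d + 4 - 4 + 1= -a - 3*d + 1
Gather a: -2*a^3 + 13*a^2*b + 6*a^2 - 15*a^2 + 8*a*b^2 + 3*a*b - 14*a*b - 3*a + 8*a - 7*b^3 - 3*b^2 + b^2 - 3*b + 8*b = -2*a^3 + a^2*(13*b - 9) + a*(8*b^2 - 11*b + 5) - 7*b^3 - 2*b^2 + 5*b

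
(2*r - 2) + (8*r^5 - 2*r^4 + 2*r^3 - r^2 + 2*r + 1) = 8*r^5 - 2*r^4 + 2*r^3 - r^2 + 4*r - 1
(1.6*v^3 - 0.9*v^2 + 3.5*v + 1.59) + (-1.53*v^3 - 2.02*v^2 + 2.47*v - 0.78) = 0.0700000000000001*v^3 - 2.92*v^2 + 5.97*v + 0.81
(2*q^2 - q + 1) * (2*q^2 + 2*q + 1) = 4*q^4 + 2*q^3 + 2*q^2 + q + 1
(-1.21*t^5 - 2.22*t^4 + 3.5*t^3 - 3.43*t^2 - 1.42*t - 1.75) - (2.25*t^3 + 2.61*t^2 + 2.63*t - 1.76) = -1.21*t^5 - 2.22*t^4 + 1.25*t^3 - 6.04*t^2 - 4.05*t + 0.01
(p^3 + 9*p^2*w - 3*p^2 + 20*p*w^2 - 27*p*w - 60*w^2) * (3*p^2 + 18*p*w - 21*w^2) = 3*p^5 + 45*p^4*w - 9*p^4 + 201*p^3*w^2 - 135*p^3*w + 171*p^2*w^3 - 603*p^2*w^2 - 420*p*w^4 - 513*p*w^3 + 1260*w^4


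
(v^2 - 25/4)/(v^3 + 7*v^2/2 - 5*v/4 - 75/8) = 2*(2*v - 5)/(4*v^2 + 4*v - 15)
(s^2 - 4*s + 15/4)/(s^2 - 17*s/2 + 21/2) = (s - 5/2)/(s - 7)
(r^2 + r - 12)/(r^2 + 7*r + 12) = (r - 3)/(r + 3)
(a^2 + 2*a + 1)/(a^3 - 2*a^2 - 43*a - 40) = (a + 1)/(a^2 - 3*a - 40)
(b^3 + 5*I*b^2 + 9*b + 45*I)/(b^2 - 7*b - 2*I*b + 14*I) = (b^3 + 5*I*b^2 + 9*b + 45*I)/(b^2 - 7*b - 2*I*b + 14*I)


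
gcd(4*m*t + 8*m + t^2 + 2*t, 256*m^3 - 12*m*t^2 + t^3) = 4*m + t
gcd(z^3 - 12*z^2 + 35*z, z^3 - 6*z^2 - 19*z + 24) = 1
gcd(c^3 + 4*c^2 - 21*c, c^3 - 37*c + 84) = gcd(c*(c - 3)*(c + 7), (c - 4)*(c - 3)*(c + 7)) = c^2 + 4*c - 21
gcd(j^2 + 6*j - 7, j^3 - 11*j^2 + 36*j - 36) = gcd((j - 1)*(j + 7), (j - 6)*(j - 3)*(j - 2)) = 1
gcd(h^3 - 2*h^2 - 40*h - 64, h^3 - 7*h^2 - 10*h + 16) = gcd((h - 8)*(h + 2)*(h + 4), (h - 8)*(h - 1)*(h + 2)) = h^2 - 6*h - 16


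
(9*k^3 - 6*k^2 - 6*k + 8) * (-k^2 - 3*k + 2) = -9*k^5 - 21*k^4 + 42*k^3 - 2*k^2 - 36*k + 16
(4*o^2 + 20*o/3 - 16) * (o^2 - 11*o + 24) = 4*o^4 - 112*o^3/3 + 20*o^2/3 + 336*o - 384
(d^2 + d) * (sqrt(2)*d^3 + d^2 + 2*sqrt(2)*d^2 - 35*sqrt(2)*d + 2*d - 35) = sqrt(2)*d^5 + d^4 + 3*sqrt(2)*d^4 - 33*sqrt(2)*d^3 + 3*d^3 - 35*sqrt(2)*d^2 - 33*d^2 - 35*d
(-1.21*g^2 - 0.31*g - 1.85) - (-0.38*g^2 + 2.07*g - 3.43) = -0.83*g^2 - 2.38*g + 1.58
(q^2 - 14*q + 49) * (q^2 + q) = q^4 - 13*q^3 + 35*q^2 + 49*q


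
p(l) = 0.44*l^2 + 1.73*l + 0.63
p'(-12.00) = -8.83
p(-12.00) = 43.23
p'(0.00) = 1.73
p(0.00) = 0.63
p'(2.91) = 4.29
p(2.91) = 9.39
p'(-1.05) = 0.81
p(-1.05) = -0.70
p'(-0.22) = 1.54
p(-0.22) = 0.27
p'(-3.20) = -1.09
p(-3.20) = -0.40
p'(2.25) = 3.71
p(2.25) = 6.75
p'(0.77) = 2.41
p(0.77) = 2.22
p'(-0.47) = 1.32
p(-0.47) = -0.09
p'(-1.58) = 0.34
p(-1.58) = -1.00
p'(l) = 0.88*l + 1.73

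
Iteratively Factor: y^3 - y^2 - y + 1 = (y - 1)*(y^2 - 1) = (y - 1)*(y + 1)*(y - 1)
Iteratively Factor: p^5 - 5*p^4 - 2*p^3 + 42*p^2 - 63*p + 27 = (p + 3)*(p^4 - 8*p^3 + 22*p^2 - 24*p + 9) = (p - 3)*(p + 3)*(p^3 - 5*p^2 + 7*p - 3) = (p - 3)*(p - 1)*(p + 3)*(p^2 - 4*p + 3) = (p - 3)^2*(p - 1)*(p + 3)*(p - 1)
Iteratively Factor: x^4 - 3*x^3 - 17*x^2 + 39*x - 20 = (x - 1)*(x^3 - 2*x^2 - 19*x + 20) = (x - 5)*(x - 1)*(x^2 + 3*x - 4) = (x - 5)*(x - 1)*(x + 4)*(x - 1)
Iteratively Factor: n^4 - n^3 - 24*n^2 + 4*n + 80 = (n - 2)*(n^3 + n^2 - 22*n - 40) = (n - 2)*(n + 4)*(n^2 - 3*n - 10) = (n - 2)*(n + 2)*(n + 4)*(n - 5)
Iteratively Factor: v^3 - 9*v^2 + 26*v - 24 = (v - 4)*(v^2 - 5*v + 6) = (v - 4)*(v - 2)*(v - 3)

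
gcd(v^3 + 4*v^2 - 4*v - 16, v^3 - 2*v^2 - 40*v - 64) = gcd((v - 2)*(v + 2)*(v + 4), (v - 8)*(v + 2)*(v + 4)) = v^2 + 6*v + 8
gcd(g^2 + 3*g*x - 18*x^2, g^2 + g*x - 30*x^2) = g + 6*x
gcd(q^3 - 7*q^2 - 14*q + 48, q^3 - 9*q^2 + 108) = q + 3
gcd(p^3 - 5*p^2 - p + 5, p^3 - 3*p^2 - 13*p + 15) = p^2 - 6*p + 5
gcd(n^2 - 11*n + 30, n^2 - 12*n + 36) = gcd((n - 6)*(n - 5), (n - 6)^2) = n - 6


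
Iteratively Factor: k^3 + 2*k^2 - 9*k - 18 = (k + 3)*(k^2 - k - 6) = (k - 3)*(k + 3)*(k + 2)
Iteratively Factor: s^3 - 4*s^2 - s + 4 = (s - 4)*(s^2 - 1) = (s - 4)*(s + 1)*(s - 1)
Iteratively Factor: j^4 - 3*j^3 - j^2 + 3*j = (j + 1)*(j^3 - 4*j^2 + 3*j) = (j - 3)*(j + 1)*(j^2 - j) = (j - 3)*(j - 1)*(j + 1)*(j)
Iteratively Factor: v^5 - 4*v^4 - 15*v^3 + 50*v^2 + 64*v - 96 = (v + 2)*(v^4 - 6*v^3 - 3*v^2 + 56*v - 48) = (v - 4)*(v + 2)*(v^3 - 2*v^2 - 11*v + 12) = (v - 4)^2*(v + 2)*(v^2 + 2*v - 3) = (v - 4)^2*(v + 2)*(v + 3)*(v - 1)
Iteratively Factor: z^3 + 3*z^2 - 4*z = (z)*(z^2 + 3*z - 4) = z*(z + 4)*(z - 1)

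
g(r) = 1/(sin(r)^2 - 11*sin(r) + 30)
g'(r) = (-2*sin(r)*cos(r) + 11*cos(r))/(sin(r)^2 - 11*sin(r) + 30)^2 = (11 - 2*sin(r))*cos(r)/(sin(r)^2 - 11*sin(r) + 30)^2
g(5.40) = 0.03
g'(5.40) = 0.01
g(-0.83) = 0.03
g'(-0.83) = 0.01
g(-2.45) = 0.03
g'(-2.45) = -0.01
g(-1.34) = 0.02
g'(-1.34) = 0.00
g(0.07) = 0.03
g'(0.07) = 0.01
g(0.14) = 0.04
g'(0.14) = 0.01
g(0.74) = 0.04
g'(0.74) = 0.01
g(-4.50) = 0.05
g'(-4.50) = -0.00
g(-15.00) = 0.03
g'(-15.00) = -0.00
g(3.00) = 0.04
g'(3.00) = -0.01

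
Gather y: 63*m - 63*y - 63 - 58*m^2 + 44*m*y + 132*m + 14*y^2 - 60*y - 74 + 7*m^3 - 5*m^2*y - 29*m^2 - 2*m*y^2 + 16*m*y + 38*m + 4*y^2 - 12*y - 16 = 7*m^3 - 87*m^2 + 233*m + y^2*(18 - 2*m) + y*(-5*m^2 + 60*m - 135) - 153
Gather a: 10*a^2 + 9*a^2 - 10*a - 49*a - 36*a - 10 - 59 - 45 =19*a^2 - 95*a - 114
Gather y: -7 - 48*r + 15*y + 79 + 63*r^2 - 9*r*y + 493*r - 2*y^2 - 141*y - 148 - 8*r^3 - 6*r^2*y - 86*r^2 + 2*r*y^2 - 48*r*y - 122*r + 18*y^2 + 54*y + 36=-8*r^3 - 23*r^2 + 323*r + y^2*(2*r + 16) + y*(-6*r^2 - 57*r - 72) - 40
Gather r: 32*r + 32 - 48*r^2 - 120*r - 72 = -48*r^2 - 88*r - 40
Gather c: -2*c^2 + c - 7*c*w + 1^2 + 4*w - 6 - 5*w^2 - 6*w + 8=-2*c^2 + c*(1 - 7*w) - 5*w^2 - 2*w + 3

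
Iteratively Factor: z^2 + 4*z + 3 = (z + 3)*(z + 1)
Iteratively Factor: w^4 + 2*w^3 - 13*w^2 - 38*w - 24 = (w + 1)*(w^3 + w^2 - 14*w - 24) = (w + 1)*(w + 2)*(w^2 - w - 12) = (w - 4)*(w + 1)*(w + 2)*(w + 3)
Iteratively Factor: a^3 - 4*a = (a)*(a^2 - 4) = a*(a + 2)*(a - 2)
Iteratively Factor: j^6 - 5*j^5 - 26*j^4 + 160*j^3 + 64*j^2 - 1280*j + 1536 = (j - 4)*(j^5 - j^4 - 30*j^3 + 40*j^2 + 224*j - 384) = (j - 4)*(j - 2)*(j^4 + j^3 - 28*j^2 - 16*j + 192) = (j - 4)*(j - 2)*(j + 4)*(j^3 - 3*j^2 - 16*j + 48) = (j - 4)*(j - 2)*(j + 4)^2*(j^2 - 7*j + 12) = (j - 4)^2*(j - 2)*(j + 4)^2*(j - 3)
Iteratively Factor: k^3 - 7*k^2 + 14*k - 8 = (k - 2)*(k^2 - 5*k + 4) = (k - 4)*(k - 2)*(k - 1)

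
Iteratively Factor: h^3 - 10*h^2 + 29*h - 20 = (h - 4)*(h^2 - 6*h + 5) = (h - 4)*(h - 1)*(h - 5)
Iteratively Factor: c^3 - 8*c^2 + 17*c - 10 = (c - 1)*(c^2 - 7*c + 10) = (c - 2)*(c - 1)*(c - 5)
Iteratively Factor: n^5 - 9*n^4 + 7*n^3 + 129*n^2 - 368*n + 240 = (n - 5)*(n^4 - 4*n^3 - 13*n^2 + 64*n - 48) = (n - 5)*(n - 4)*(n^3 - 13*n + 12) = (n - 5)*(n - 4)*(n - 3)*(n^2 + 3*n - 4) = (n - 5)*(n - 4)*(n - 3)*(n - 1)*(n + 4)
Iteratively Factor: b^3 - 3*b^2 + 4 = (b - 2)*(b^2 - b - 2) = (b - 2)^2*(b + 1)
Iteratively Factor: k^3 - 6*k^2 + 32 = (k - 4)*(k^2 - 2*k - 8) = (k - 4)^2*(k + 2)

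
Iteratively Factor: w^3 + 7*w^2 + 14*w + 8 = (w + 1)*(w^2 + 6*w + 8) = (w + 1)*(w + 4)*(w + 2)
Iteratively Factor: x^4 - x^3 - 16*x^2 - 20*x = (x + 2)*(x^3 - 3*x^2 - 10*x) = x*(x + 2)*(x^2 - 3*x - 10) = x*(x - 5)*(x + 2)*(x + 2)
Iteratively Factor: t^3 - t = (t - 1)*(t^2 + t) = t*(t - 1)*(t + 1)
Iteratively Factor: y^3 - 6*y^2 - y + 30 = (y - 5)*(y^2 - y - 6) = (y - 5)*(y + 2)*(y - 3)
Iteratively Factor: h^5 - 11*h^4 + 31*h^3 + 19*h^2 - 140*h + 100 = (h - 1)*(h^4 - 10*h^3 + 21*h^2 + 40*h - 100) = (h - 1)*(h + 2)*(h^3 - 12*h^2 + 45*h - 50) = (h - 5)*(h - 1)*(h + 2)*(h^2 - 7*h + 10) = (h - 5)^2*(h - 1)*(h + 2)*(h - 2)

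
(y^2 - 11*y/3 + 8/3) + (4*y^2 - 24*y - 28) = 5*y^2 - 83*y/3 - 76/3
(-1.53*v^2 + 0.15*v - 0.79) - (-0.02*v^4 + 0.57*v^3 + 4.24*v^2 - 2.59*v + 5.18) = 0.02*v^4 - 0.57*v^3 - 5.77*v^2 + 2.74*v - 5.97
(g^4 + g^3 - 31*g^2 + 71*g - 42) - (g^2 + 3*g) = g^4 + g^3 - 32*g^2 + 68*g - 42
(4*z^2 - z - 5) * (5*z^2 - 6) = 20*z^4 - 5*z^3 - 49*z^2 + 6*z + 30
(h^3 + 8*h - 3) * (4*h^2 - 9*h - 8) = 4*h^5 - 9*h^4 + 24*h^3 - 84*h^2 - 37*h + 24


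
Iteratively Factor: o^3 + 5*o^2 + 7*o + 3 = (o + 1)*(o^2 + 4*o + 3) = (o + 1)^2*(o + 3)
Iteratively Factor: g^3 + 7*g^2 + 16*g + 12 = (g + 3)*(g^2 + 4*g + 4) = (g + 2)*(g + 3)*(g + 2)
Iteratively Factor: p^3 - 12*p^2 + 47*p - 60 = (p - 4)*(p^2 - 8*p + 15) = (p - 4)*(p - 3)*(p - 5)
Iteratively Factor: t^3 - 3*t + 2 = (t - 1)*(t^2 + t - 2) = (t - 1)*(t + 2)*(t - 1)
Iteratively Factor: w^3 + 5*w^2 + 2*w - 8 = (w - 1)*(w^2 + 6*w + 8) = (w - 1)*(w + 4)*(w + 2)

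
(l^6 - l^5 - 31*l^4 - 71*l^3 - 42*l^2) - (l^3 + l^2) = l^6 - l^5 - 31*l^4 - 72*l^3 - 43*l^2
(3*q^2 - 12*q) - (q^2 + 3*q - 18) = 2*q^2 - 15*q + 18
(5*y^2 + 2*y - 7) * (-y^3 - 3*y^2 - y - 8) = -5*y^5 - 17*y^4 - 4*y^3 - 21*y^2 - 9*y + 56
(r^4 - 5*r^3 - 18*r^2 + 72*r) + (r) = r^4 - 5*r^3 - 18*r^2 + 73*r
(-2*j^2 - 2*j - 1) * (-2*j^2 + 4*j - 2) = 4*j^4 - 4*j^3 - 2*j^2 + 2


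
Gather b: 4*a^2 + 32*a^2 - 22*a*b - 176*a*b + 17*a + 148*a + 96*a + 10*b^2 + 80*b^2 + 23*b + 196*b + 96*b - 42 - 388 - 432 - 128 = 36*a^2 + 261*a + 90*b^2 + b*(315 - 198*a) - 990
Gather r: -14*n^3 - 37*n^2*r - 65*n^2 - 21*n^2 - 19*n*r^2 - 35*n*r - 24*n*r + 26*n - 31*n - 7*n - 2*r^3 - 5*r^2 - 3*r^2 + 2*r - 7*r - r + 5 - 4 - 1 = -14*n^3 - 86*n^2 - 12*n - 2*r^3 + r^2*(-19*n - 8) + r*(-37*n^2 - 59*n - 6)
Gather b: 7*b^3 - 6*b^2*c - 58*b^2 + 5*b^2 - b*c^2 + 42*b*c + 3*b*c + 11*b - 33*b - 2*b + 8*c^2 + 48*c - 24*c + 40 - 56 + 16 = 7*b^3 + b^2*(-6*c - 53) + b*(-c^2 + 45*c - 24) + 8*c^2 + 24*c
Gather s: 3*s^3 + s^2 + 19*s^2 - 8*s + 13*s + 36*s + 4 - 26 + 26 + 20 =3*s^3 + 20*s^2 + 41*s + 24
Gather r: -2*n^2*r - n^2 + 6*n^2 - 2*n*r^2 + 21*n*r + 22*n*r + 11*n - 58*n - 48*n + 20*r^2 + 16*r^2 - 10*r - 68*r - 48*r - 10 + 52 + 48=5*n^2 - 95*n + r^2*(36 - 2*n) + r*(-2*n^2 + 43*n - 126) + 90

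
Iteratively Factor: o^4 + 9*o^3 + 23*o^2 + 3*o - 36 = (o + 3)*(o^3 + 6*o^2 + 5*o - 12) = (o + 3)^2*(o^2 + 3*o - 4) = (o - 1)*(o + 3)^2*(o + 4)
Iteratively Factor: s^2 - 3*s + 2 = (s - 1)*(s - 2)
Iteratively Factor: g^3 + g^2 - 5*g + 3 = (g - 1)*(g^2 + 2*g - 3) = (g - 1)*(g + 3)*(g - 1)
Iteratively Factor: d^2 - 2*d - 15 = (d - 5)*(d + 3)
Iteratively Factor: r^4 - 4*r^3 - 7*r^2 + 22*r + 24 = (r - 3)*(r^3 - r^2 - 10*r - 8) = (r - 3)*(r + 1)*(r^2 - 2*r - 8) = (r - 4)*(r - 3)*(r + 1)*(r + 2)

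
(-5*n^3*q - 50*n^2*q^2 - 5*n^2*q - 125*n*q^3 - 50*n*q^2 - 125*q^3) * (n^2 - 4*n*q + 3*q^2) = -5*n^5*q - 30*n^4*q^2 - 5*n^4*q + 60*n^3*q^3 - 30*n^3*q^2 + 350*n^2*q^4 + 60*n^2*q^3 - 375*n*q^5 + 350*n*q^4 - 375*q^5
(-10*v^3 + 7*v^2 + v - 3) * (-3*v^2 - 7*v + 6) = 30*v^5 + 49*v^4 - 112*v^3 + 44*v^2 + 27*v - 18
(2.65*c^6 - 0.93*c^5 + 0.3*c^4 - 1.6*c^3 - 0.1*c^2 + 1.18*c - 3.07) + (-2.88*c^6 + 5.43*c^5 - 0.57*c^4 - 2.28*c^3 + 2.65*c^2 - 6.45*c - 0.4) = -0.23*c^6 + 4.5*c^5 - 0.27*c^4 - 3.88*c^3 + 2.55*c^2 - 5.27*c - 3.47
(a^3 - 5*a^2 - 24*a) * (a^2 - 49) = a^5 - 5*a^4 - 73*a^3 + 245*a^2 + 1176*a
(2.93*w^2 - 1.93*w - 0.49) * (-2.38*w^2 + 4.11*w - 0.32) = -6.9734*w^4 + 16.6357*w^3 - 7.7037*w^2 - 1.3963*w + 0.1568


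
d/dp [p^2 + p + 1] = 2*p + 1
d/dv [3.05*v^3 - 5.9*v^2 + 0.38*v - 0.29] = 9.15*v^2 - 11.8*v + 0.38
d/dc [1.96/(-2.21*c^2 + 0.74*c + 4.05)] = (8.6632*c - 1.4504)/(-2.21*c^2 + 0.74*c + 4.05)^2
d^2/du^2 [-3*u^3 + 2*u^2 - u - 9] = 4 - 18*u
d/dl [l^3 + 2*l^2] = l*(3*l + 4)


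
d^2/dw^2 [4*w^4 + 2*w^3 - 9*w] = 12*w*(4*w + 1)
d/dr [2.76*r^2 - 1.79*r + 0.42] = 5.52*r - 1.79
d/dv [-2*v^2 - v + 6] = -4*v - 1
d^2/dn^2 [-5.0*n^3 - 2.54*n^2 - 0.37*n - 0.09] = -30.0*n - 5.08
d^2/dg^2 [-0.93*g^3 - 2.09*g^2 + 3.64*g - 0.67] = -5.58*g - 4.18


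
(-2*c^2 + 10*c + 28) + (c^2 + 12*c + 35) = -c^2 + 22*c + 63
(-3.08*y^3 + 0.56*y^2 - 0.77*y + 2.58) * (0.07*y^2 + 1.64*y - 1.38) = -0.2156*y^5 - 5.012*y^4 + 5.1149*y^3 - 1.855*y^2 + 5.2938*y - 3.5604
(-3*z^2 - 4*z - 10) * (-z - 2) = 3*z^3 + 10*z^2 + 18*z + 20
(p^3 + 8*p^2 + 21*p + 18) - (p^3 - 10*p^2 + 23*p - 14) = 18*p^2 - 2*p + 32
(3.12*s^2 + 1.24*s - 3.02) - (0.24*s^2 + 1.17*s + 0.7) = 2.88*s^2 + 0.0700000000000001*s - 3.72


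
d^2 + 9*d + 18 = (d + 3)*(d + 6)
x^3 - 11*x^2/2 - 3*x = x*(x - 6)*(x + 1/2)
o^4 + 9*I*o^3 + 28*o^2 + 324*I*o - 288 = (o - 6*I)*(o + I)*(o + 6*I)*(o + 8*I)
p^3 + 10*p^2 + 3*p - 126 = (p - 3)*(p + 6)*(p + 7)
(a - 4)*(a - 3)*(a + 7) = a^3 - 37*a + 84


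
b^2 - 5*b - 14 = (b - 7)*(b + 2)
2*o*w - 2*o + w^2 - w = (2*o + w)*(w - 1)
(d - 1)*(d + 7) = d^2 + 6*d - 7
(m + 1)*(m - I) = m^2 + m - I*m - I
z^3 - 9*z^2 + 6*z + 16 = (z - 8)*(z - 2)*(z + 1)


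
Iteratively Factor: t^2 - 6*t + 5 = (t - 1)*(t - 5)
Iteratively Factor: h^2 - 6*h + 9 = (h - 3)*(h - 3)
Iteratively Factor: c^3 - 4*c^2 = (c)*(c^2 - 4*c) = c*(c - 4)*(c)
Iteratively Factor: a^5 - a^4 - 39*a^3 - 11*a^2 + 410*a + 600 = (a - 5)*(a^4 + 4*a^3 - 19*a^2 - 106*a - 120) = (a - 5)*(a + 2)*(a^3 + 2*a^2 - 23*a - 60) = (a - 5)*(a + 2)*(a + 3)*(a^2 - a - 20) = (a - 5)*(a + 2)*(a + 3)*(a + 4)*(a - 5)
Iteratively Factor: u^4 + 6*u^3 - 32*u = (u)*(u^3 + 6*u^2 - 32) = u*(u - 2)*(u^2 + 8*u + 16) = u*(u - 2)*(u + 4)*(u + 4)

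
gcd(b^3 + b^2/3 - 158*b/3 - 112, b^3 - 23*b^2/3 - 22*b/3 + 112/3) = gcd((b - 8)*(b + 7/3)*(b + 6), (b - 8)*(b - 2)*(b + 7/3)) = b^2 - 17*b/3 - 56/3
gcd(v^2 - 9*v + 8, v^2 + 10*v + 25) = 1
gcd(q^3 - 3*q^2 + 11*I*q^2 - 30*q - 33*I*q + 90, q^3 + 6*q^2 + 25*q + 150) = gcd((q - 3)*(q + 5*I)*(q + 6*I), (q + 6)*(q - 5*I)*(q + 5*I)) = q + 5*I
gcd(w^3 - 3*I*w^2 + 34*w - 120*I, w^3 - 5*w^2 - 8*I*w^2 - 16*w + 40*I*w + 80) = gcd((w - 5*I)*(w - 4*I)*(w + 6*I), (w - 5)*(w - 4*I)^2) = w - 4*I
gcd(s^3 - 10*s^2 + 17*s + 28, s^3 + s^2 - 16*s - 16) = s^2 - 3*s - 4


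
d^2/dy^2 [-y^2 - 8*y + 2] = -2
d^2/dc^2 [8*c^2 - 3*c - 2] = 16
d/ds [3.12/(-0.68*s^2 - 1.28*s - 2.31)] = (4.2432*s + 3.9936)/(0.68*s^2 + 1.28*s + 2.31)^2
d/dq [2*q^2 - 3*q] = 4*q - 3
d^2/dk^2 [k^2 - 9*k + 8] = 2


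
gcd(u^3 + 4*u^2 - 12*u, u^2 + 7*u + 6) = u + 6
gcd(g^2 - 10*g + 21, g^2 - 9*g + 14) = g - 7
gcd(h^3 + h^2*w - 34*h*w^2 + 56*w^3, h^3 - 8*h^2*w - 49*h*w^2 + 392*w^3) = h + 7*w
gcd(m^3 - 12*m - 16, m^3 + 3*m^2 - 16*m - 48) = m - 4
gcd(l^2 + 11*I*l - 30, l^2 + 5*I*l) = l + 5*I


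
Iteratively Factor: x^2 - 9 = (x + 3)*(x - 3)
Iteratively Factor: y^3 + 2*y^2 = (y)*(y^2 + 2*y) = y^2*(y + 2)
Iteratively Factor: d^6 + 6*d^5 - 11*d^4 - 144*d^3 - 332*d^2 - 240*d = (d)*(d^5 + 6*d^4 - 11*d^3 - 144*d^2 - 332*d - 240) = d*(d + 2)*(d^4 + 4*d^3 - 19*d^2 - 106*d - 120) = d*(d + 2)*(d + 4)*(d^3 - 19*d - 30) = d*(d - 5)*(d + 2)*(d + 4)*(d^2 + 5*d + 6) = d*(d - 5)*(d + 2)^2*(d + 4)*(d + 3)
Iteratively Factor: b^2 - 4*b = (b - 4)*(b)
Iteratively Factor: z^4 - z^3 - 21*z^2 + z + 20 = (z - 1)*(z^3 - 21*z - 20) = (z - 5)*(z - 1)*(z^2 + 5*z + 4) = (z - 5)*(z - 1)*(z + 1)*(z + 4)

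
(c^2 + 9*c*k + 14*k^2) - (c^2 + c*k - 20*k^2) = 8*c*k + 34*k^2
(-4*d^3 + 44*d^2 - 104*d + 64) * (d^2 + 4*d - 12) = -4*d^5 + 28*d^4 + 120*d^3 - 880*d^2 + 1504*d - 768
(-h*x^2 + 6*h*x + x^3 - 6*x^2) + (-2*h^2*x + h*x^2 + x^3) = -2*h^2*x + 6*h*x + 2*x^3 - 6*x^2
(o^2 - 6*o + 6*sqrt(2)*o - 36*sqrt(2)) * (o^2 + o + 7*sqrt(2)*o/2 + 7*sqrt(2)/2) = o^4 - 5*o^3 + 19*sqrt(2)*o^3/2 - 95*sqrt(2)*o^2/2 + 36*o^2 - 210*o - 57*sqrt(2)*o - 252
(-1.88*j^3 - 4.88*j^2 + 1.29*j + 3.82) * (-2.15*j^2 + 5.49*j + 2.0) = 4.042*j^5 + 0.1708*j^4 - 33.3247*j^3 - 10.8909*j^2 + 23.5518*j + 7.64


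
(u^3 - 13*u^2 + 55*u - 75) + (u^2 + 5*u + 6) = u^3 - 12*u^2 + 60*u - 69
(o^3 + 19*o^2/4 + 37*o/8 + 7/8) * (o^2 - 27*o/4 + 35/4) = o^5 - 2*o^4 - 299*o^3/16 + 359*o^2/32 + 553*o/16 + 245/32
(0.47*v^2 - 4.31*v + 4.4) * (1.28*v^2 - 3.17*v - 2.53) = 0.6016*v^4 - 7.0067*v^3 + 18.1056*v^2 - 3.0437*v - 11.132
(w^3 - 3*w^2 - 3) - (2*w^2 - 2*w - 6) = w^3 - 5*w^2 + 2*w + 3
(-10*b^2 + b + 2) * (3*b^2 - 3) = -30*b^4 + 3*b^3 + 36*b^2 - 3*b - 6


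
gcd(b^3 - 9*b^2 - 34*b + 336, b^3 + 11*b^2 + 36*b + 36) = b + 6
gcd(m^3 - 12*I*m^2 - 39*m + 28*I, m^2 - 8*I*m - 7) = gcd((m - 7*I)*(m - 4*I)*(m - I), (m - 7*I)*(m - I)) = m^2 - 8*I*m - 7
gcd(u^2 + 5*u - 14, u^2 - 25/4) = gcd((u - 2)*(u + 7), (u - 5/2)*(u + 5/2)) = 1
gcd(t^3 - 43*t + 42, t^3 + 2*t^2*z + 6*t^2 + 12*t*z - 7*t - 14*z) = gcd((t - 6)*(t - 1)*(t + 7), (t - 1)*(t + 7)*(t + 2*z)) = t^2 + 6*t - 7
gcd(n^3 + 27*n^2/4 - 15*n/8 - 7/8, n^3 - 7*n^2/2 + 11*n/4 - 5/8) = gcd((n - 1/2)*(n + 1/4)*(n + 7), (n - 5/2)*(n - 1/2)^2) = n - 1/2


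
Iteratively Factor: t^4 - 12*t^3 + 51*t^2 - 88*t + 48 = (t - 4)*(t^3 - 8*t^2 + 19*t - 12) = (t - 4)^2*(t^2 - 4*t + 3) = (t - 4)^2*(t - 3)*(t - 1)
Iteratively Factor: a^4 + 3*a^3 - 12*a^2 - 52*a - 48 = (a + 2)*(a^3 + a^2 - 14*a - 24) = (a + 2)^2*(a^2 - a - 12) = (a + 2)^2*(a + 3)*(a - 4)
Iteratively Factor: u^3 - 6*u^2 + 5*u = (u - 1)*(u^2 - 5*u) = (u - 5)*(u - 1)*(u)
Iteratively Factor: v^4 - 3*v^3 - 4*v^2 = (v + 1)*(v^3 - 4*v^2) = (v - 4)*(v + 1)*(v^2) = v*(v - 4)*(v + 1)*(v)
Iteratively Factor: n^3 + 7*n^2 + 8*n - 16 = (n - 1)*(n^2 + 8*n + 16) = (n - 1)*(n + 4)*(n + 4)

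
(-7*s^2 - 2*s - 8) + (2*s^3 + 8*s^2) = 2*s^3 + s^2 - 2*s - 8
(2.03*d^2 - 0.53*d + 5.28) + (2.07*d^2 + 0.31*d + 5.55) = 4.1*d^2 - 0.22*d + 10.83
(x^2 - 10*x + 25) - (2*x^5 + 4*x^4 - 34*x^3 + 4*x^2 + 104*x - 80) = -2*x^5 - 4*x^4 + 34*x^3 - 3*x^2 - 114*x + 105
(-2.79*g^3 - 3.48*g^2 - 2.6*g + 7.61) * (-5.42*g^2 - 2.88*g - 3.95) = 15.1218*g^5 + 26.8968*g^4 + 35.1349*g^3 - 20.0122*g^2 - 11.6468*g - 30.0595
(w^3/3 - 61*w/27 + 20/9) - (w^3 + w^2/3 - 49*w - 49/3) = -2*w^3/3 - w^2/3 + 1262*w/27 + 167/9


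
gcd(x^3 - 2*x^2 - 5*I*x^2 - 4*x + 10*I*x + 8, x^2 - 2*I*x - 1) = x - I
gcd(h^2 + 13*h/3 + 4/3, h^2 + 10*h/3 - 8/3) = h + 4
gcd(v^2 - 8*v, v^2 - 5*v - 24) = v - 8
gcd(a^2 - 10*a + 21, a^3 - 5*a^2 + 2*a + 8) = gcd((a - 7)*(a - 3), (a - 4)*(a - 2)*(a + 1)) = 1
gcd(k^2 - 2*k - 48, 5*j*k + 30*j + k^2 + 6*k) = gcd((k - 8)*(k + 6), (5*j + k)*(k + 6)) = k + 6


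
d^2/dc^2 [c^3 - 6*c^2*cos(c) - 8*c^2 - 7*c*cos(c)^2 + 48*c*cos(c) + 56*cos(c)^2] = 6*c^2*cos(c) + 24*c*sin(c) - 48*c*cos(c) + 14*c*cos(2*c) + 6*c - 96*sin(c) + 14*sin(2*c) - 12*cos(c) - 112*cos(2*c) - 16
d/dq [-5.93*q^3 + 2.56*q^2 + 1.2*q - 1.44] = -17.79*q^2 + 5.12*q + 1.2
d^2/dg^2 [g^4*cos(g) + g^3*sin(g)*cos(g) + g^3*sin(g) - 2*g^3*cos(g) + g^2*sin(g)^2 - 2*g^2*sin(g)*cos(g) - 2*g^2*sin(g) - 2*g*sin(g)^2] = -g^4*cos(g) - 9*g^3*sin(g) - 2*g^3*sin(2*g) + 2*g^3*cos(g) + 14*g^2*sin(g) + 4*g^2*sin(2*g) + 18*g^2*cos(g) + 8*g^2*cos(2*g) + 6*g*sin(g) + 7*g*sin(2*g) - 20*g*cos(g) - 12*g*cos(2*g) - 4*sin(g) - 6*sin(2*g) - cos(2*g) + 1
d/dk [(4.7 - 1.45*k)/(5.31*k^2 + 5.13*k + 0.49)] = (7.6995*k^2 - 49.914*k - 24.8215)/(28.1961*k^4 + 54.4806*k^3 + 31.5207*k^2 + 5.0274*k + 0.2401)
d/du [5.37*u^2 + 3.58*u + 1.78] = 10.74*u + 3.58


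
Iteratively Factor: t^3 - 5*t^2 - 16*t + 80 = (t - 5)*(t^2 - 16) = (t - 5)*(t - 4)*(t + 4)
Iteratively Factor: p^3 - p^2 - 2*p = (p)*(p^2 - p - 2) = p*(p - 2)*(p + 1)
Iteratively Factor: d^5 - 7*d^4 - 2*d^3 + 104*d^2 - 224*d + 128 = (d + 4)*(d^4 - 11*d^3 + 42*d^2 - 64*d + 32) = (d - 4)*(d + 4)*(d^3 - 7*d^2 + 14*d - 8) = (d - 4)*(d - 1)*(d + 4)*(d^2 - 6*d + 8) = (d - 4)*(d - 2)*(d - 1)*(d + 4)*(d - 4)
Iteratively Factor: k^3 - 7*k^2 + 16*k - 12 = (k - 3)*(k^2 - 4*k + 4) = (k - 3)*(k - 2)*(k - 2)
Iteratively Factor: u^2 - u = (u)*(u - 1)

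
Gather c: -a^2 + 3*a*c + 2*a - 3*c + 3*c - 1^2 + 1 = -a^2 + 3*a*c + 2*a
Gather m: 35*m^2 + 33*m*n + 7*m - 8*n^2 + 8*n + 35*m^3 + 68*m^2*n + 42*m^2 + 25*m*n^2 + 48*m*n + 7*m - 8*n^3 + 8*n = 35*m^3 + m^2*(68*n + 77) + m*(25*n^2 + 81*n + 14) - 8*n^3 - 8*n^2 + 16*n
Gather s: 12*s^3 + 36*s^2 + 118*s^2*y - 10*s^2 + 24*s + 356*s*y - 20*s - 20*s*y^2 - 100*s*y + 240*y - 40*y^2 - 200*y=12*s^3 + s^2*(118*y + 26) + s*(-20*y^2 + 256*y + 4) - 40*y^2 + 40*y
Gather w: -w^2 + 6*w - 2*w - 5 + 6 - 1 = -w^2 + 4*w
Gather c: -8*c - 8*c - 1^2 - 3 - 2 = -16*c - 6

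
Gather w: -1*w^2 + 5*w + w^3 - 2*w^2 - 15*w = w^3 - 3*w^2 - 10*w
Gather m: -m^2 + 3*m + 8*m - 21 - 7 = -m^2 + 11*m - 28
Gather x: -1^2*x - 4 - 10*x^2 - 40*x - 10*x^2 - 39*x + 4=-20*x^2 - 80*x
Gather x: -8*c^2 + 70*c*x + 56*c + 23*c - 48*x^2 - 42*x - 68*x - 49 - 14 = -8*c^2 + 79*c - 48*x^2 + x*(70*c - 110) - 63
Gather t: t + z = t + z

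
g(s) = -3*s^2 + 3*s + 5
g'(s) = 3 - 6*s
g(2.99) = -12.85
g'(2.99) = -14.94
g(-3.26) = -36.66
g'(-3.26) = 22.56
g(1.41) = 3.27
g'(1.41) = -5.46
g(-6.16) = -127.32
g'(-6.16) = 39.96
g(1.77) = 0.91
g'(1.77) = -7.62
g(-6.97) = -161.65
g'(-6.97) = 44.82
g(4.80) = -49.72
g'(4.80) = -25.80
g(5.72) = -76.00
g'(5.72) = -31.32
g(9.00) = -211.00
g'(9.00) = -51.00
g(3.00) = -13.00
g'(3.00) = -15.00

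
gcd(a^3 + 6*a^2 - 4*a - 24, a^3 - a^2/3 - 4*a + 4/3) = a^2 - 4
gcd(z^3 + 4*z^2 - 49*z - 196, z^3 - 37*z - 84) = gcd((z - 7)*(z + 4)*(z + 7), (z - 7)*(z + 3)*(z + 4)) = z^2 - 3*z - 28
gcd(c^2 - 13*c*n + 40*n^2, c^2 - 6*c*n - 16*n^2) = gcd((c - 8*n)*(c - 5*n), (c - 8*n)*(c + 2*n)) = c - 8*n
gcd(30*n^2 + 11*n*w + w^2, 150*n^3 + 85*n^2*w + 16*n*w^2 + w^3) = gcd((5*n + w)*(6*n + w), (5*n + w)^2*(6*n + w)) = 30*n^2 + 11*n*w + w^2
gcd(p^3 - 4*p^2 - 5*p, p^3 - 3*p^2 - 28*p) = p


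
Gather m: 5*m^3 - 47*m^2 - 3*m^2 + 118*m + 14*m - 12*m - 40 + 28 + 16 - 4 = 5*m^3 - 50*m^2 + 120*m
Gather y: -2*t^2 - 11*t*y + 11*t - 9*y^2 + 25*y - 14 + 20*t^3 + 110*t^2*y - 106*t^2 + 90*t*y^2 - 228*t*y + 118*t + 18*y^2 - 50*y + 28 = 20*t^3 - 108*t^2 + 129*t + y^2*(90*t + 9) + y*(110*t^2 - 239*t - 25) + 14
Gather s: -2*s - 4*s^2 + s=-4*s^2 - s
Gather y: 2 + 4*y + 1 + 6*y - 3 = 10*y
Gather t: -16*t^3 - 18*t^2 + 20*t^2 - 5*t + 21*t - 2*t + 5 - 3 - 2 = -16*t^3 + 2*t^2 + 14*t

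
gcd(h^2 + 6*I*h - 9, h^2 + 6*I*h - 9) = h^2 + 6*I*h - 9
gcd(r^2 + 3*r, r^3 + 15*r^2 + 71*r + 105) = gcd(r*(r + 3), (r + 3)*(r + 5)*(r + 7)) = r + 3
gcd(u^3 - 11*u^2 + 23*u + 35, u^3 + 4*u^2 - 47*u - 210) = u - 7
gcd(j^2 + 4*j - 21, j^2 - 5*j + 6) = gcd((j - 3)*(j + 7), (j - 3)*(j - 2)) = j - 3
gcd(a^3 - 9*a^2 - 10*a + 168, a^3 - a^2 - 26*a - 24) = a^2 - 2*a - 24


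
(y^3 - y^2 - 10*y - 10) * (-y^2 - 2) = -y^5 + y^4 + 8*y^3 + 12*y^2 + 20*y + 20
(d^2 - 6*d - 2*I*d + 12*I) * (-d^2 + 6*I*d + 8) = -d^4 + 6*d^3 + 8*I*d^3 + 20*d^2 - 48*I*d^2 - 120*d - 16*I*d + 96*I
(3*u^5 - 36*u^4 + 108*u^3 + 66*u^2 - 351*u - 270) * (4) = 12*u^5 - 144*u^4 + 432*u^3 + 264*u^2 - 1404*u - 1080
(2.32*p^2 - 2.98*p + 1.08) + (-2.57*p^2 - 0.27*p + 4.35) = -0.25*p^2 - 3.25*p + 5.43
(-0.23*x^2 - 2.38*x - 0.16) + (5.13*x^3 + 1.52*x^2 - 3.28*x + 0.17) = 5.13*x^3 + 1.29*x^2 - 5.66*x + 0.01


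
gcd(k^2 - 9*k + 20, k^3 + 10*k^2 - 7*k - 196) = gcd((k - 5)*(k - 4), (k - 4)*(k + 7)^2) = k - 4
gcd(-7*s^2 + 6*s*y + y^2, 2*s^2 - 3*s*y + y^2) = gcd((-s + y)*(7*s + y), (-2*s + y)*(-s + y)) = -s + y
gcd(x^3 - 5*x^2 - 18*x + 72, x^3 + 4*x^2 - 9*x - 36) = x^2 + x - 12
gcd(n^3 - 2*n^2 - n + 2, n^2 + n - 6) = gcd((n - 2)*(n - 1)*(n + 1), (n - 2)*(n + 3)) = n - 2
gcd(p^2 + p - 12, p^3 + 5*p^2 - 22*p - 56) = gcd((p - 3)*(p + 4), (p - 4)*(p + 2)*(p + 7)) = 1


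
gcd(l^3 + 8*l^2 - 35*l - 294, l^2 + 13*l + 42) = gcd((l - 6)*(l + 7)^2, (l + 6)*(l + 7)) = l + 7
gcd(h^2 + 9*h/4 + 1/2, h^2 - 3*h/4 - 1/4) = h + 1/4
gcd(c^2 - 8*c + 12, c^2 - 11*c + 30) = c - 6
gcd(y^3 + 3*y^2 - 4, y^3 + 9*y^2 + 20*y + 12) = y + 2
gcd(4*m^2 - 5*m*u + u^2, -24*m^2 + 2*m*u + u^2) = -4*m + u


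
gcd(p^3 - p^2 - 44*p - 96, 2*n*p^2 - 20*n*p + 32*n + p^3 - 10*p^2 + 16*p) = p - 8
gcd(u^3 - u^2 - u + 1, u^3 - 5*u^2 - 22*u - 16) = u + 1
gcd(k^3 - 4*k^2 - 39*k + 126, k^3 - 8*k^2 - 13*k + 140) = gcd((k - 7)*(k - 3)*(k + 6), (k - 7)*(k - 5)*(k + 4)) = k - 7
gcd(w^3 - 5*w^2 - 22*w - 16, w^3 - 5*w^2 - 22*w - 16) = w^3 - 5*w^2 - 22*w - 16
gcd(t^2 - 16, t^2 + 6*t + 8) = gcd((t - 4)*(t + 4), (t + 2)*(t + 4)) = t + 4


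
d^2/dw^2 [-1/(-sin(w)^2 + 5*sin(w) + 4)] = (4*sin(w)^4 - 15*sin(w)^3 + 35*sin(w)^2 + 10*sin(w) - 58)/(5*sin(w) + cos(w)^2 + 3)^3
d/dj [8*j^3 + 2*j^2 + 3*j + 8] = 24*j^2 + 4*j + 3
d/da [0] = 0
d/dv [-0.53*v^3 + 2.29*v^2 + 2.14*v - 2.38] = -1.59*v^2 + 4.58*v + 2.14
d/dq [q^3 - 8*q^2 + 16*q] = 3*q^2 - 16*q + 16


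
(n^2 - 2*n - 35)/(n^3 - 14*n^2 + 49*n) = (n + 5)/(n*(n - 7))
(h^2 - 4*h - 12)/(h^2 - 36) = (h + 2)/(h + 6)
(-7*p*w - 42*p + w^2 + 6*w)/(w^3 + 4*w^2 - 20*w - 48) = (-7*p + w)/(w^2 - 2*w - 8)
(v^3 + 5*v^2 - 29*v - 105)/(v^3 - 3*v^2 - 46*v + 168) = (v^2 - 2*v - 15)/(v^2 - 10*v + 24)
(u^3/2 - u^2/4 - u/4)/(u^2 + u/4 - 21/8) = 2*u*(2*u^2 - u - 1)/(8*u^2 + 2*u - 21)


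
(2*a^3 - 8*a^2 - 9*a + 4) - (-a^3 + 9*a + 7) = 3*a^3 - 8*a^2 - 18*a - 3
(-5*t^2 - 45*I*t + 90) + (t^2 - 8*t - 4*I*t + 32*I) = -4*t^2 - 8*t - 49*I*t + 90 + 32*I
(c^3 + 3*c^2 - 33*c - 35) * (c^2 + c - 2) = c^5 + 4*c^4 - 32*c^3 - 74*c^2 + 31*c + 70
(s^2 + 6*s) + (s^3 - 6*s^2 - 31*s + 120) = s^3 - 5*s^2 - 25*s + 120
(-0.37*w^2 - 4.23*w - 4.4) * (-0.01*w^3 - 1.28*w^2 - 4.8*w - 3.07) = 0.0037*w^5 + 0.5159*w^4 + 7.2344*w^3 + 27.0719*w^2 + 34.1061*w + 13.508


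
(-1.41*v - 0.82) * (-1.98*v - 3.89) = 2.7918*v^2 + 7.1085*v + 3.1898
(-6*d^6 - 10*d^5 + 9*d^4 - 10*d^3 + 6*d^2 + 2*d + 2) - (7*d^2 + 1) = -6*d^6 - 10*d^5 + 9*d^4 - 10*d^3 - d^2 + 2*d + 1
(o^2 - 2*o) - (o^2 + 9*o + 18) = -11*o - 18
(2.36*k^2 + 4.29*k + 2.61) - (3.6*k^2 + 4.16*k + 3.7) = -1.24*k^2 + 0.13*k - 1.09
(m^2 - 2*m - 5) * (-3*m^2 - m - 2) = -3*m^4 + 5*m^3 + 15*m^2 + 9*m + 10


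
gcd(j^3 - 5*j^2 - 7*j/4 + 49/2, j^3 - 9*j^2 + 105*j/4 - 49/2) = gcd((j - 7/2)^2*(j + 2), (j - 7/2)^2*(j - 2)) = j^2 - 7*j + 49/4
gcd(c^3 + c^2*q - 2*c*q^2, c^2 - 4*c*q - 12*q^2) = c + 2*q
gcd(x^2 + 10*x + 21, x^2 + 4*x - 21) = x + 7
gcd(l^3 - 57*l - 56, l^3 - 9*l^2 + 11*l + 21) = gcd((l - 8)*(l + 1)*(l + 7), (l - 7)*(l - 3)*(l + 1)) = l + 1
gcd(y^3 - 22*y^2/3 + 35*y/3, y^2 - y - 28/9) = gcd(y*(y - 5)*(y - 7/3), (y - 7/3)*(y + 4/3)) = y - 7/3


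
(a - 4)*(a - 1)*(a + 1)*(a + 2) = a^4 - 2*a^3 - 9*a^2 + 2*a + 8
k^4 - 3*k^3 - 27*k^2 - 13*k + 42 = (k - 7)*(k - 1)*(k + 2)*(k + 3)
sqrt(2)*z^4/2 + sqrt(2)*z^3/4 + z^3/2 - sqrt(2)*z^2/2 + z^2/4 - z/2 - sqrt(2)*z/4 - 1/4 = (z - 1)*(z + 1/2)*(z + 1)*(sqrt(2)*z/2 + 1/2)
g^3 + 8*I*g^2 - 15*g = g*(g + 3*I)*(g + 5*I)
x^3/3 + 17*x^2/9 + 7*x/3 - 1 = (x/3 + 1)*(x - 1/3)*(x + 3)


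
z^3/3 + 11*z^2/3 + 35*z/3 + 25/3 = (z/3 + 1/3)*(z + 5)^2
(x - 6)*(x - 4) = x^2 - 10*x + 24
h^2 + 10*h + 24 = (h + 4)*(h + 6)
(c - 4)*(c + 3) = c^2 - c - 12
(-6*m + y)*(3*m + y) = -18*m^2 - 3*m*y + y^2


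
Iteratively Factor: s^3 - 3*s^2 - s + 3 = (s - 3)*(s^2 - 1) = (s - 3)*(s - 1)*(s + 1)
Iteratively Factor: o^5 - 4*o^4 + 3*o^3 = (o - 3)*(o^4 - o^3) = o*(o - 3)*(o^3 - o^2) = o^2*(o - 3)*(o^2 - o) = o^3*(o - 3)*(o - 1)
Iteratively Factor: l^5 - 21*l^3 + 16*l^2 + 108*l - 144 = (l + 3)*(l^4 - 3*l^3 - 12*l^2 + 52*l - 48) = (l - 2)*(l + 3)*(l^3 - l^2 - 14*l + 24) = (l - 2)*(l + 3)*(l + 4)*(l^2 - 5*l + 6) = (l - 2)^2*(l + 3)*(l + 4)*(l - 3)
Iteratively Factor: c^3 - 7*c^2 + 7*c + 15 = (c - 5)*(c^2 - 2*c - 3) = (c - 5)*(c - 3)*(c + 1)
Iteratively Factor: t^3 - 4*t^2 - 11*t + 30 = (t - 5)*(t^2 + t - 6) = (t - 5)*(t + 3)*(t - 2)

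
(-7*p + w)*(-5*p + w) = 35*p^2 - 12*p*w + w^2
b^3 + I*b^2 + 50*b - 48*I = (b - 6*I)*(b - I)*(b + 8*I)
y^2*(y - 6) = y^3 - 6*y^2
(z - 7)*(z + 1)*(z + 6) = z^3 - 43*z - 42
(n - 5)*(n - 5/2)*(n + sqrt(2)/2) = n^3 - 15*n^2/2 + sqrt(2)*n^2/2 - 15*sqrt(2)*n/4 + 25*n/2 + 25*sqrt(2)/4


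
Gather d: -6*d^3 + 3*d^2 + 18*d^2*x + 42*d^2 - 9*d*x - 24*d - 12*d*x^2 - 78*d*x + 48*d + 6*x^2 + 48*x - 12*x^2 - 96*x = -6*d^3 + d^2*(18*x + 45) + d*(-12*x^2 - 87*x + 24) - 6*x^2 - 48*x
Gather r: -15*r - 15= -15*r - 15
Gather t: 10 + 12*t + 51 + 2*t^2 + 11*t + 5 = 2*t^2 + 23*t + 66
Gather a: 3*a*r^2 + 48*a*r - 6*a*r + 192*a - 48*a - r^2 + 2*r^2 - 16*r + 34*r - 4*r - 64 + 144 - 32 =a*(3*r^2 + 42*r + 144) + r^2 + 14*r + 48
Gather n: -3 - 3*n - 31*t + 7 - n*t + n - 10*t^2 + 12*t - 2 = n*(-t - 2) - 10*t^2 - 19*t + 2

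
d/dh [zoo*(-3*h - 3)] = zoo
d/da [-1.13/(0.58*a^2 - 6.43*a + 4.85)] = (1.3108*a - 7.2659)/(0.58*a^2 - 6.43*a + 4.85)^2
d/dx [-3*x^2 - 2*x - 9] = -6*x - 2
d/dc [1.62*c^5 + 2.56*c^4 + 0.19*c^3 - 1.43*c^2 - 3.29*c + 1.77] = 8.1*c^4 + 10.24*c^3 + 0.57*c^2 - 2.86*c - 3.29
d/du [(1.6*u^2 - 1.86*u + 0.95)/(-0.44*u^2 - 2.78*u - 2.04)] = (-5.2664*u^2 - 5.692*u + 6.4354)/(0.1936*u^4 + 2.4464*u^3 + 9.5236*u^2 + 11.3424*u + 4.1616)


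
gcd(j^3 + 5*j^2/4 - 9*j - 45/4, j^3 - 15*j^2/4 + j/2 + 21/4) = j - 3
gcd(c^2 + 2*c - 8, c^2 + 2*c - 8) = c^2 + 2*c - 8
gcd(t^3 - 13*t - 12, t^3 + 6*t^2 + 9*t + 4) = t + 1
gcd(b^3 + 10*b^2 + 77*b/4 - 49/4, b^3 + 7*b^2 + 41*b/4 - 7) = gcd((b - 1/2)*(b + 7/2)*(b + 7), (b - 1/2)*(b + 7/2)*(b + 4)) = b^2 + 3*b - 7/4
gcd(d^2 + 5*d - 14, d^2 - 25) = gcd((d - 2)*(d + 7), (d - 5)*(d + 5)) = 1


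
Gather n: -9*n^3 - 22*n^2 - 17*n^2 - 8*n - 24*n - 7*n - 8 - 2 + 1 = -9*n^3 - 39*n^2 - 39*n - 9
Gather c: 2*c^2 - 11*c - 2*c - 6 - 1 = 2*c^2 - 13*c - 7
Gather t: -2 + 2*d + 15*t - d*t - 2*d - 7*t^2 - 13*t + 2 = -7*t^2 + t*(2 - d)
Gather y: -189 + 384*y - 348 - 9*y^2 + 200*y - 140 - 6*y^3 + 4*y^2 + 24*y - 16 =-6*y^3 - 5*y^2 + 608*y - 693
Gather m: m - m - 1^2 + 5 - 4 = 0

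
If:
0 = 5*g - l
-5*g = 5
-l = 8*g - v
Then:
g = -1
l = -5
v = -13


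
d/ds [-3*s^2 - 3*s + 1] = -6*s - 3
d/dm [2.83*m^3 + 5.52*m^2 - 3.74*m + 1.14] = 8.49*m^2 + 11.04*m - 3.74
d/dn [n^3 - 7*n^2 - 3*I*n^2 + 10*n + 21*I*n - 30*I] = 3*n^2 - 14*n - 6*I*n + 10 + 21*I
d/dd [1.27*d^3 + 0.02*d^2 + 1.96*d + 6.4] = 3.81*d^2 + 0.04*d + 1.96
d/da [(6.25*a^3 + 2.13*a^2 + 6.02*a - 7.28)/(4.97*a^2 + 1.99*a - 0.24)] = (31.0625*a^4 + 24.875*a^3 - 30.1807*a^2 + 71.3408*a + 13.0424)/(24.7009*a^4 + 19.7806*a^3 + 1.5745*a^2 - 0.9552*a + 0.0576)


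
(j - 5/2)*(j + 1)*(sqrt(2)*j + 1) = sqrt(2)*j^3 - 3*sqrt(2)*j^2/2 + j^2 - 5*sqrt(2)*j/2 - 3*j/2 - 5/2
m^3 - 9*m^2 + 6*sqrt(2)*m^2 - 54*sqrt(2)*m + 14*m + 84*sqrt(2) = (m - 7)*(m - 2)*(m + 6*sqrt(2))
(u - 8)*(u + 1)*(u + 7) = u^3 - 57*u - 56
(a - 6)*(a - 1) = a^2 - 7*a + 6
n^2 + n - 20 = (n - 4)*(n + 5)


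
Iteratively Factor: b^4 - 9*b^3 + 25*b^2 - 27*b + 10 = (b - 5)*(b^3 - 4*b^2 + 5*b - 2) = (b - 5)*(b - 1)*(b^2 - 3*b + 2) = (b - 5)*(b - 1)^2*(b - 2)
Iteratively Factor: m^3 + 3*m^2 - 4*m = (m)*(m^2 + 3*m - 4) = m*(m + 4)*(m - 1)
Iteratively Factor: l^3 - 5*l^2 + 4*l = (l)*(l^2 - 5*l + 4) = l*(l - 4)*(l - 1)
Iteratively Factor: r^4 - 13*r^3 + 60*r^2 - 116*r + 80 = (r - 2)*(r^3 - 11*r^2 + 38*r - 40) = (r - 2)^2*(r^2 - 9*r + 20) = (r - 5)*(r - 2)^2*(r - 4)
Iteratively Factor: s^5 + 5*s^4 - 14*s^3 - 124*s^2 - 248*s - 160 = (s + 2)*(s^4 + 3*s^3 - 20*s^2 - 84*s - 80) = (s - 5)*(s + 2)*(s^3 + 8*s^2 + 20*s + 16) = (s - 5)*(s + 2)^2*(s^2 + 6*s + 8) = (s - 5)*(s + 2)^2*(s + 4)*(s + 2)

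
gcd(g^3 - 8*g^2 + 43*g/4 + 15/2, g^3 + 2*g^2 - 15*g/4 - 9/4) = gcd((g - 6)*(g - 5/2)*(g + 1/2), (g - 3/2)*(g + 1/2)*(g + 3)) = g + 1/2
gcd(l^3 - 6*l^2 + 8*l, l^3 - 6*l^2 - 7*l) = l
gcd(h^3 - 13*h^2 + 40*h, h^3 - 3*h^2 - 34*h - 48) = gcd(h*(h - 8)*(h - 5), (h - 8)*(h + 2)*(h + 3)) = h - 8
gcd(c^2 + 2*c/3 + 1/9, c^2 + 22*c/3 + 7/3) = c + 1/3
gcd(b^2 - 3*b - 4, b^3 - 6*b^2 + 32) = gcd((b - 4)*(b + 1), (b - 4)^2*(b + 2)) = b - 4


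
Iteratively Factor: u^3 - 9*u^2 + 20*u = (u - 5)*(u^2 - 4*u) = u*(u - 5)*(u - 4)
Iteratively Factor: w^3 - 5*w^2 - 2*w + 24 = (w - 4)*(w^2 - w - 6) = (w - 4)*(w - 3)*(w + 2)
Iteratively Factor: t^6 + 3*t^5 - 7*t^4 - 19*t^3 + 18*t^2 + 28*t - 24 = (t + 2)*(t^5 + t^4 - 9*t^3 - t^2 + 20*t - 12) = (t - 1)*(t + 2)*(t^4 + 2*t^3 - 7*t^2 - 8*t + 12) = (t - 1)*(t + 2)*(t + 3)*(t^3 - t^2 - 4*t + 4) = (t - 1)*(t + 2)^2*(t + 3)*(t^2 - 3*t + 2) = (t - 2)*(t - 1)*(t + 2)^2*(t + 3)*(t - 1)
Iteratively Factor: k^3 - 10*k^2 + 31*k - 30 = (k - 2)*(k^2 - 8*k + 15) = (k - 3)*(k - 2)*(k - 5)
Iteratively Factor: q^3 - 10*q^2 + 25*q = (q)*(q^2 - 10*q + 25) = q*(q - 5)*(q - 5)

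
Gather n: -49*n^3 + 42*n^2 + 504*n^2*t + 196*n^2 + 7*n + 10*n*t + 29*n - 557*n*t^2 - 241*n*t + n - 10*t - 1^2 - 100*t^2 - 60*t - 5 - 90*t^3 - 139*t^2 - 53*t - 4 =-49*n^3 + n^2*(504*t + 238) + n*(-557*t^2 - 231*t + 37) - 90*t^3 - 239*t^2 - 123*t - 10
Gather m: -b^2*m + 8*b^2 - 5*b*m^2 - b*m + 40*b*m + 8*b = 8*b^2 - 5*b*m^2 + 8*b + m*(-b^2 + 39*b)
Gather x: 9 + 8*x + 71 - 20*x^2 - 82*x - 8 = -20*x^2 - 74*x + 72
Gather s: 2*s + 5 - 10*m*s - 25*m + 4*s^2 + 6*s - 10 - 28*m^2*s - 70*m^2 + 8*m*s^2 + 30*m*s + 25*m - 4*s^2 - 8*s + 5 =-70*m^2 + 8*m*s^2 + s*(-28*m^2 + 20*m)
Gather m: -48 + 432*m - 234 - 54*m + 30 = 378*m - 252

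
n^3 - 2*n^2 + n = n*(n - 1)^2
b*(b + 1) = b^2 + b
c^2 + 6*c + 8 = (c + 2)*(c + 4)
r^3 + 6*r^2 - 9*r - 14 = (r - 2)*(r + 1)*(r + 7)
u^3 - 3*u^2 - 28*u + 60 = (u - 6)*(u - 2)*(u + 5)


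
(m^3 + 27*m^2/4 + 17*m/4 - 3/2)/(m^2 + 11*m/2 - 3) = (4*m^2 + 3*m - 1)/(2*(2*m - 1))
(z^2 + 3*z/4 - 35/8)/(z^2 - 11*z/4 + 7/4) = (z + 5/2)/(z - 1)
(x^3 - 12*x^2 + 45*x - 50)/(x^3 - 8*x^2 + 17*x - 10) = (x - 5)/(x - 1)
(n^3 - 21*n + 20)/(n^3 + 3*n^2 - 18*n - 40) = (n - 1)/(n + 2)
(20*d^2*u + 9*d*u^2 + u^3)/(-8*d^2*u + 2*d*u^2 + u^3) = (5*d + u)/(-2*d + u)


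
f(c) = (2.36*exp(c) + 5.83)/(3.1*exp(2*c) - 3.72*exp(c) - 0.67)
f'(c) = (2.36*exp(c) + 5.83)*(-6.2*exp(2*c) + 3.72*exp(c))/(3.1*exp(2*c) - 3.72*exp(c) - 0.67)^2 + 2.36*exp(c)/(3.1*exp(2*c) - 3.72*exp(c) - 0.67)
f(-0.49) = -4.07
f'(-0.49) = -0.92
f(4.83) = 0.01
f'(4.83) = -0.01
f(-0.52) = -4.05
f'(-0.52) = -0.74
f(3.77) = 0.02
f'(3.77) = -0.02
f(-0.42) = -4.16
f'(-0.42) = -1.42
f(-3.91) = -7.91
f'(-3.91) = 0.70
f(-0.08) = -5.48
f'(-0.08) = -8.42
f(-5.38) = -8.50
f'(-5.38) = 0.19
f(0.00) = -6.35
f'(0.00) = -14.03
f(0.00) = -6.35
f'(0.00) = -14.03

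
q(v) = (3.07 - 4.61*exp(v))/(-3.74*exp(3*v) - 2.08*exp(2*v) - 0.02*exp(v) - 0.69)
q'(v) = (3.07 - 4.61*exp(v))*(11.22*exp(3*v) + 4.16*exp(2*v) + 0.02*exp(v))/(-3.74*exp(3*v) - 2.08*exp(2*v) - 0.02*exp(v) - 0.69)^2 - 4.61*exp(v)/(-3.74*exp(3*v) - 2.08*exp(2*v) - 0.02*exp(v) - 0.69) = (-34.4828*exp(3*v) + 24.8566*exp(2*v) + 12.7712*exp(v) + 3.2423)*exp(v)/(13.9876*exp(6*v) + 15.5584*exp(5*v) + 4.476*exp(4*v) + 5.2444*exp(3*v) + 2.8708*exp(2*v) + 0.0276*exp(v) + 0.4761)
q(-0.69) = -0.45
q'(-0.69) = 2.02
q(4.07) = 0.00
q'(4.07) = -0.00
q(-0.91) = -0.95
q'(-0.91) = 2.50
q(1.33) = 0.06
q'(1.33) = -0.10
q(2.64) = 0.01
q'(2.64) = -0.01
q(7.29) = 0.00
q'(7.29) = -0.00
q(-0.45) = -0.05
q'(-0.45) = 1.26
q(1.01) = 0.10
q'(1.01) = -0.15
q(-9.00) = -4.45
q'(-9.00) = 0.00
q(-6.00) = -4.43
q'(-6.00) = 0.02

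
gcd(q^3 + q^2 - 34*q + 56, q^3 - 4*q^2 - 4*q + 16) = q^2 - 6*q + 8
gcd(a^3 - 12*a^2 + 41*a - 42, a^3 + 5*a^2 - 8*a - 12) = a - 2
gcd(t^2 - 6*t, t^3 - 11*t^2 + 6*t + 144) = t - 6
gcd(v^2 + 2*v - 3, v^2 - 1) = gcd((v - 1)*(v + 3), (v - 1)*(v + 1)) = v - 1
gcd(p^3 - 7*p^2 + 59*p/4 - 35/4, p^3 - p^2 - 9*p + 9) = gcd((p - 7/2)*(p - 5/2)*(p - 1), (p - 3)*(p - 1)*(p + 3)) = p - 1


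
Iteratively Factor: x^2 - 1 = (x + 1)*(x - 1)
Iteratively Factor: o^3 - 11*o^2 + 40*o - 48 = (o - 4)*(o^2 - 7*o + 12) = (o - 4)^2*(o - 3)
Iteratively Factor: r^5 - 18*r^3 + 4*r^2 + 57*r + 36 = (r + 1)*(r^4 - r^3 - 17*r^2 + 21*r + 36) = (r - 3)*(r + 1)*(r^3 + 2*r^2 - 11*r - 12) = (r - 3)^2*(r + 1)*(r^2 + 5*r + 4) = (r - 3)^2*(r + 1)^2*(r + 4)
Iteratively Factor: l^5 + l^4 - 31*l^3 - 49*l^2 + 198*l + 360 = (l + 3)*(l^4 - 2*l^3 - 25*l^2 + 26*l + 120) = (l + 2)*(l + 3)*(l^3 - 4*l^2 - 17*l + 60) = (l - 3)*(l + 2)*(l + 3)*(l^2 - l - 20) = (l - 3)*(l + 2)*(l + 3)*(l + 4)*(l - 5)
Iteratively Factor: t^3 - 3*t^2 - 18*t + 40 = (t - 2)*(t^2 - t - 20) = (t - 2)*(t + 4)*(t - 5)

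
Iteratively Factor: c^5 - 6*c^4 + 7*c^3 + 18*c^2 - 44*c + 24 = (c - 2)*(c^4 - 4*c^3 - c^2 + 16*c - 12) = (c - 2)*(c - 1)*(c^3 - 3*c^2 - 4*c + 12) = (c - 3)*(c - 2)*(c - 1)*(c^2 - 4) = (c - 3)*(c - 2)*(c - 1)*(c + 2)*(c - 2)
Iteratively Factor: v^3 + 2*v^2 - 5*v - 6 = (v + 3)*(v^2 - v - 2) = (v + 1)*(v + 3)*(v - 2)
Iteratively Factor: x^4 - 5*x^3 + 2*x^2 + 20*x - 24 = (x - 3)*(x^3 - 2*x^2 - 4*x + 8) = (x - 3)*(x - 2)*(x^2 - 4) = (x - 3)*(x - 2)*(x + 2)*(x - 2)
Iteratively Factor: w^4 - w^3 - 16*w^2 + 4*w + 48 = (w - 2)*(w^3 + w^2 - 14*w - 24) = (w - 4)*(w - 2)*(w^2 + 5*w + 6) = (w - 4)*(w - 2)*(w + 2)*(w + 3)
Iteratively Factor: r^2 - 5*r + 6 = (r - 3)*(r - 2)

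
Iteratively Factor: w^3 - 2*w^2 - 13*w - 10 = (w - 5)*(w^2 + 3*w + 2) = (w - 5)*(w + 1)*(w + 2)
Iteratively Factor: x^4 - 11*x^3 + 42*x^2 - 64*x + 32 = (x - 4)*(x^3 - 7*x^2 + 14*x - 8) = (x - 4)^2*(x^2 - 3*x + 2) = (x - 4)^2*(x - 2)*(x - 1)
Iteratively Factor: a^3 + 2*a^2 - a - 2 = (a - 1)*(a^2 + 3*a + 2) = (a - 1)*(a + 2)*(a + 1)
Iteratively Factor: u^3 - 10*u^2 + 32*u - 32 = (u - 2)*(u^2 - 8*u + 16) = (u - 4)*(u - 2)*(u - 4)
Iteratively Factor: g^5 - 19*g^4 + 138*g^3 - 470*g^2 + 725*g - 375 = (g - 5)*(g^4 - 14*g^3 + 68*g^2 - 130*g + 75) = (g - 5)*(g - 3)*(g^3 - 11*g^2 + 35*g - 25) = (g - 5)^2*(g - 3)*(g^2 - 6*g + 5) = (g - 5)^3*(g - 3)*(g - 1)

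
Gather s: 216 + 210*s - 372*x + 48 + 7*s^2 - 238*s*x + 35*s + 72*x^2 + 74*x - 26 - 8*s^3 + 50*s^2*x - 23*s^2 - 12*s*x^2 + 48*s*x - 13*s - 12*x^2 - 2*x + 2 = -8*s^3 + s^2*(50*x - 16) + s*(-12*x^2 - 190*x + 232) + 60*x^2 - 300*x + 240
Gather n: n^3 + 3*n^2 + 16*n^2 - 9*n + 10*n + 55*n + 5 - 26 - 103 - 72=n^3 + 19*n^2 + 56*n - 196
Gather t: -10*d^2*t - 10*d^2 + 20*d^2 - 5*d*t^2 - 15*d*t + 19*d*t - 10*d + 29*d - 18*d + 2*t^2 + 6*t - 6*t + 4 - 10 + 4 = 10*d^2 + d + t^2*(2 - 5*d) + t*(-10*d^2 + 4*d) - 2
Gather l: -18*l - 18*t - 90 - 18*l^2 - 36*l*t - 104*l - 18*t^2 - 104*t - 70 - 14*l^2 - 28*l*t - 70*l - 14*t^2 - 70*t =-32*l^2 + l*(-64*t - 192) - 32*t^2 - 192*t - 160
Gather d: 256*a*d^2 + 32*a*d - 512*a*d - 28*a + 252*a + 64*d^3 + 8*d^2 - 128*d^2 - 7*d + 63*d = 224*a + 64*d^3 + d^2*(256*a - 120) + d*(56 - 480*a)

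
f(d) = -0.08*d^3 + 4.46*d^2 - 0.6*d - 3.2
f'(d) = -0.24*d^2 + 8.92*d - 0.6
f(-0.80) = 0.18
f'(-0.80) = -7.89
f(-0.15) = -3.01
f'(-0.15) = -1.94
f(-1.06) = 2.54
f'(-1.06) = -10.32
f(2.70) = 26.12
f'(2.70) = 21.73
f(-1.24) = 4.55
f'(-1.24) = -12.03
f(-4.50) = 97.10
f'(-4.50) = -45.60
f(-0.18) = -2.95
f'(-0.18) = -2.21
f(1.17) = 2.08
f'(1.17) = 9.51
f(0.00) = -3.20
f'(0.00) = -0.60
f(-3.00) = 40.90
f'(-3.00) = -29.52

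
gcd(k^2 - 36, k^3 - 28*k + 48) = k + 6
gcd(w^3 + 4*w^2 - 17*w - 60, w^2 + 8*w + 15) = w^2 + 8*w + 15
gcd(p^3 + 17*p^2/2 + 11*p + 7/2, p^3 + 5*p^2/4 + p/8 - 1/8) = p^2 + 3*p/2 + 1/2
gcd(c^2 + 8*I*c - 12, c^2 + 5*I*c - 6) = c + 2*I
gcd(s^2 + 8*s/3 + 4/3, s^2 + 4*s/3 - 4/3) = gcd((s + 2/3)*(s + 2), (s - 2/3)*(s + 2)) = s + 2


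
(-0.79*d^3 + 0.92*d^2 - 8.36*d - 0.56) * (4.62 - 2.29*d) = 1.8091*d^4 - 5.7566*d^3 + 23.3948*d^2 - 37.3408*d - 2.5872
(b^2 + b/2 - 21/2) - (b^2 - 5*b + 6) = 11*b/2 - 33/2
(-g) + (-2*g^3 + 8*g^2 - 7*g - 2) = -2*g^3 + 8*g^2 - 8*g - 2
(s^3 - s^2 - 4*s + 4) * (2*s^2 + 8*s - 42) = 2*s^5 + 6*s^4 - 58*s^3 + 18*s^2 + 200*s - 168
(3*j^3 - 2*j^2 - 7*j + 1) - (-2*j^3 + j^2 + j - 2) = 5*j^3 - 3*j^2 - 8*j + 3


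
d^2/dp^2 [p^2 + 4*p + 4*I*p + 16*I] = 2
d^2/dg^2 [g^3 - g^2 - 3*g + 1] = 6*g - 2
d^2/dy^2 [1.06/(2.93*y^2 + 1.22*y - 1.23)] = (-18.199988*y^2 - 7.578152*y + 1.06*(5.86*y + 1.22)*(11.72*y + 2.44) + 7.640268)/(2.93*y^2 + 1.22*y - 1.23)^3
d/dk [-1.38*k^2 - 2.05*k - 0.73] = -2.76*k - 2.05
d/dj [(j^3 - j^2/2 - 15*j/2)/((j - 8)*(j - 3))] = (j^2 - 16*j - 20)/(j^2 - 16*j + 64)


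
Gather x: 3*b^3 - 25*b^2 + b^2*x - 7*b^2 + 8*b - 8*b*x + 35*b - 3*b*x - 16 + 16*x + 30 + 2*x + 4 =3*b^3 - 32*b^2 + 43*b + x*(b^2 - 11*b + 18) + 18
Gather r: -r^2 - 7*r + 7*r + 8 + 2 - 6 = 4 - r^2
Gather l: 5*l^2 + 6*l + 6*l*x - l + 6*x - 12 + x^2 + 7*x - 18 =5*l^2 + l*(6*x + 5) + x^2 + 13*x - 30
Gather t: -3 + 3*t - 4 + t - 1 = 4*t - 8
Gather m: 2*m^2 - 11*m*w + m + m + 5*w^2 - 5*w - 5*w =2*m^2 + m*(2 - 11*w) + 5*w^2 - 10*w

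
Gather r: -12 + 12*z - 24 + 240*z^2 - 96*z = 240*z^2 - 84*z - 36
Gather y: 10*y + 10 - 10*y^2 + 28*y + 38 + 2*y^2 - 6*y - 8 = -8*y^2 + 32*y + 40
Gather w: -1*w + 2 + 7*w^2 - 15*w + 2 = 7*w^2 - 16*w + 4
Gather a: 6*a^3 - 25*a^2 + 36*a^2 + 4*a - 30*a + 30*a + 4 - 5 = 6*a^3 + 11*a^2 + 4*a - 1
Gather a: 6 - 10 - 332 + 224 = -112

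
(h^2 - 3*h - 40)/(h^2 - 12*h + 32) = (h + 5)/(h - 4)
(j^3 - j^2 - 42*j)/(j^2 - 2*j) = (j^2 - j - 42)/(j - 2)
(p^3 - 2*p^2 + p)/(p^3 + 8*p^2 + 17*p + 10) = p*(p^2 - 2*p + 1)/(p^3 + 8*p^2 + 17*p + 10)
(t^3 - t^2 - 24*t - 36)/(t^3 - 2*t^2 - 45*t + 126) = (t^2 + 5*t + 6)/(t^2 + 4*t - 21)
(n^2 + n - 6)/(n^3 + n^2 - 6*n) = 1/n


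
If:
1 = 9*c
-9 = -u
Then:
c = 1/9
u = 9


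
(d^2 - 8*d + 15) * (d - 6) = d^3 - 14*d^2 + 63*d - 90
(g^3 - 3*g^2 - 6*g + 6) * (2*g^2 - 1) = 2*g^5 - 6*g^4 - 13*g^3 + 15*g^2 + 6*g - 6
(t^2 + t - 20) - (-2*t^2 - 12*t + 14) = 3*t^2 + 13*t - 34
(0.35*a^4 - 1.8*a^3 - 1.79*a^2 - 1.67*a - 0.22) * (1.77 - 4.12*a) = -1.442*a^5 + 8.0355*a^4 + 4.1888*a^3 + 3.7121*a^2 - 2.0495*a - 0.3894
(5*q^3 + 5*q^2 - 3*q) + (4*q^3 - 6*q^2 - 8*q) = 9*q^3 - q^2 - 11*q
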